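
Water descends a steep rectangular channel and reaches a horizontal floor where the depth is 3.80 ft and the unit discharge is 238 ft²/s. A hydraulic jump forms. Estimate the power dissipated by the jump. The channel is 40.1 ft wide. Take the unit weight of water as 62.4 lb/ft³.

P = 37950 hp

V₁ = q/y₁ = 238/3.80 = 62.6 ft/s. Fr₁ = V₁/√(g·y₁) = 62.6/√(32.2×3.80) = 5.66.
Conjugate-depth relation: y₂/y₁ = ½[√(1 + 8Fr₁²) − 1] = ½[√257.5 − 1] = 7.52.
y₂ = 7.52 × 3.80 = 28.6 ft.
Head loss: ΔE = (y₂ − y₁)³/(4y₁y₂) = (28.6 − 3.80)³/(4×3.80×28.6) = 15229/435 = 35.0 ft.
Q = q·b = 238 × 40.1 = 9544 cfs. P = γ·Q·ΔE/550 = 62.4 × 9544 × 35.0 / 550 = 37950 hp.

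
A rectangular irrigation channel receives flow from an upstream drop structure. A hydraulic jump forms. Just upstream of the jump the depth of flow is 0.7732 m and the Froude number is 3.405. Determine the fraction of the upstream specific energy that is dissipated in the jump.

ΔE/E₁ = 0.316 (31.6%)

Fr₁ = 3.405 (given).
By Bélanger, y₂/y₁ = ½[√(1 + 8Fr₁²) − 1] = ½[√93.752 − 1] = 4.341.
y₂ = 4.341 × 0.7732 = 3.357 m.
E₁ = y₁(1 + Fr₁²/2) = 0.7732×(1 + 3.405²/2) = 5.255 m. ΔE = (y₂ − y₁)³/(4y₁y₂) = 1.661 m. ΔE/E₁ = 1.661/5.255 = 0.316.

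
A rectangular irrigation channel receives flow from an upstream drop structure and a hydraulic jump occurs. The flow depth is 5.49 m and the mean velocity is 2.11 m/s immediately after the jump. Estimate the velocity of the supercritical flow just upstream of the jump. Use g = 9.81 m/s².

Fr₂ = V₂/√(g·y₂) = 2.11/√(9.81×5.49) = 0.288.
Since the conjugate-depth ratio holds either way, y₁/y₂ = ½[√(1 + 8Fr₂²) − 1] = ½[√1.661 − 1] = 0.144.
y₁ = 0.144 × 5.49 = 0.793 m.
V₁ = q/y₁ = 11.6/0.793 = 14.6 m/s.

V₁ = 14.6 m/s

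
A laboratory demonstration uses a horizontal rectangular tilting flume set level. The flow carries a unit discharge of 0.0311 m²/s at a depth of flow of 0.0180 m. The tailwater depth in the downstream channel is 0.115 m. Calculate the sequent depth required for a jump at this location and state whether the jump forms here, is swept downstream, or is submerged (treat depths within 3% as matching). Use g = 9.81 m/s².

y₂ = 0.0961 m; the jump is submerged

V₁ = q/y₁ = 0.0311/0.0180 = 1.73 m/s. Fr₁ = V₁/√(g·y₁) = 1.73/√(9.81×0.0180) = 4.11.
Bélanger equation: y₂/y₁ = ½[√(1 + 8Fr₁²) − 1] = ½[√136.2 − 1] = 5.34.
y₂ = 5.34 × 0.0180 = 0.0961 m.
Tailwater y_tw = 0.115 m: y_tw > y₂, so the jump is submerged.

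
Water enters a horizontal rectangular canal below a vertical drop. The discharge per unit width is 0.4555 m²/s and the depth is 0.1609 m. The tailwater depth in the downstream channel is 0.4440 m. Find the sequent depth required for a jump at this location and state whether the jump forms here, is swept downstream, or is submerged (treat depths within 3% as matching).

y₂ = 0.4386 m; the jump forms here

V₁ = q/y₁ = 0.4555/0.1609 = 2.831 m/s. Fr₁ = V₁/√(g·y₁) = 2.831/√(9.81×0.1609) = 2.253.
Conjugate-depth relation: y₂/y₁ = ½[√(1 + 8Fr₁²) − 1] = ½[√41.619 − 1] = 2.726.
y₂ = 2.726 × 0.1609 = 0.4386 m.
Tailwater y_tw = 0.4440 m: y_tw ≈ y₂, so the jump forms here.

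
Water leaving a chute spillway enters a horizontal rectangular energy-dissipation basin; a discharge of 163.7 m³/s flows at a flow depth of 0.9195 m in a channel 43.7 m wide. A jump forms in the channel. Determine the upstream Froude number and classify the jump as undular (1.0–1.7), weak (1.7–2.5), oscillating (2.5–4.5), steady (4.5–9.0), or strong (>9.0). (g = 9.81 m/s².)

Fr₁ = 1.356; undular jump

q = Q/b = 163.7/43.7 = 3.746 m²/s; V₁ = q/y₁ = 4.074 m/s. Fr₁ = V₁/√(g·y₁) = 1.356.
Fr₁ = 1.356 lies in the undular range.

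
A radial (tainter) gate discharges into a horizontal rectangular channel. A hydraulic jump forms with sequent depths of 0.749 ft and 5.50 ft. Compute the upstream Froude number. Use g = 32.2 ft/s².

For a rectangular channel the momentum equation gives q² = ½·g·y₁·y₂·(y₁ + y₂) = ½×32.2×0.749×5.50×6.25 = 414.
q = √414 = 20.4 ft²/s.
V₁ = q/y₁ = 27.2 ft/s; Fr₁ = V₁/√(g·y₁) = 5.53.

Fr₁ = 5.53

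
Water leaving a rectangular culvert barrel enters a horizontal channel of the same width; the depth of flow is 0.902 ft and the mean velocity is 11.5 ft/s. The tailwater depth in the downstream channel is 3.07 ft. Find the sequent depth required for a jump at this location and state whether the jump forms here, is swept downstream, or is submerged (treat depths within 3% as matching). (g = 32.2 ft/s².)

y₂ = 2.31 ft; the jump is submerged

Fr₁ = V₁/√(g·y₁) = 11.5/√(32.2×0.902) = 2.13.
Sequent-depth ratio: y₂/y₁ = ½[√(1 + 8Fr₁²) − 1] = ½[√37.43 − 1] = 2.56.
y₂ = 2.56 × 0.902 = 2.31 ft.
Tailwater y_tw = 3.07 ft: y_tw > y₂, so the jump is submerged.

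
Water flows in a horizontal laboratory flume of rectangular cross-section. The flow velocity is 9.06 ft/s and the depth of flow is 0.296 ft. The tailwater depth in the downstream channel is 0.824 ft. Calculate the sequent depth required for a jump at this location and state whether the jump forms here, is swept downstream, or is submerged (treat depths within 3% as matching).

Fr₁ = V₁/√(g·y₁) = 9.06/√(32.2×0.296) = 2.93.
Bélanger equation: y₂/y₁ = ½[√(1 + 8Fr₁²) − 1] = ½[√69.90 − 1] = 3.68.
y₂ = 3.68 × 0.296 = 1.09 ft.
Tailwater y_tw = 0.824 ft: y_tw < y₂, so the jump is swept downstream.

y₂ = 1.09 ft; the jump is swept downstream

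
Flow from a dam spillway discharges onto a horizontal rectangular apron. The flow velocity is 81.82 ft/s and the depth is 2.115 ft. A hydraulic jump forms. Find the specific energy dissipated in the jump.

ΔE = 76.88 ft

Fr₁ = V₁/√(g·y₁) = 81.82/√(32.2×2.115) = 9.915.
By Bélanger, y₂/y₁ = ½[√(1 + 8Fr₁²) − 1] = ½[√787.40 − 1] = 13.53.
y₂ = 13.53 × 2.115 = 28.62 ft.
q = V₁·y₁ = 81.82 × 2.115 = 173.0 ft²/s. V₂ = q/y₂ = 173.0/28.62 = 6.047 ft/s. E₁ = y₁ + V₁²/2g = 106.1 ft; E₂ = y₂ + V₂²/2g = 29.18 ft. ΔE = E₁ − E₂ = 76.88 ft.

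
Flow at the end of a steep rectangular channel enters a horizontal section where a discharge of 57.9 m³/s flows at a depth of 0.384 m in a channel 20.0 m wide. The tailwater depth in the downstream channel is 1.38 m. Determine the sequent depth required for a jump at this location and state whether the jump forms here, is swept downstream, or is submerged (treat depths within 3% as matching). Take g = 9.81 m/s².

q = Q/b = 57.9/20.0 = 2.90 m²/s; V₁ = q/y₁ = 7.54 m/s. Fr₁ = V₁/√(g·y₁) = 3.88.
Sequent-depth ratio: y₂/y₁ = ½[√(1 + 8Fr₁²) − 1] = ½[√121.7 − 1] = 5.02.
y₂ = 5.02 × 0.384 = 1.93 m.
Tailwater y_tw = 1.38 m: y_tw < y₂, so the jump is swept downstream.

y₂ = 1.93 m; the jump is swept downstream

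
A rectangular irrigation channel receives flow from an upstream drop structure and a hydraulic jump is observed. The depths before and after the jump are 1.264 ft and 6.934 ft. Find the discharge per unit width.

q = 34.01 ft²/s

For a rectangular channel the momentum equation gives q² = ½·g·y₁·y₂·(y₁ + y₂) = ½×32.2×1.264×6.934×8.198 = 1157.
q = √1157 = 34.01 ft²/s.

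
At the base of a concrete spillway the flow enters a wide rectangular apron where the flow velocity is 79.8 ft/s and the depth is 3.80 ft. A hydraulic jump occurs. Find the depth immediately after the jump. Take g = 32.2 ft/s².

Fr₁ = V₁/√(g·y₁) = 79.8/√(32.2×3.80) = 7.21.
Sequent-depth ratio: y₂/y₁ = ½[√(1 + 8Fr₁²) − 1] = ½[√417.3 − 1] = 9.71.
y₂ = 9.71 × 3.80 = 36.9 ft.

y₂ = 36.9 ft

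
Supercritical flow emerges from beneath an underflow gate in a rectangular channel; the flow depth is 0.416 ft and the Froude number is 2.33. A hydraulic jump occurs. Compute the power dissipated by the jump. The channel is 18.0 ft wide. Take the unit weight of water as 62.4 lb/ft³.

P = 1.64 hp

Fr₁ = 2.33 (given).
By Bélanger, y₂/y₁ = ½[√(1 + 8Fr₁²) − 1] = ½[√44.43 − 1] = 2.83.
y₂ = 2.83 × 0.416 = 1.18 ft.
V₁ = Fr₁·√(g·y₁) = 2.33×√(32.2×0.416) = 8.53 ft/s; q = V₁·y₁ = 3.55 ft²/s. V₂ = q/y₂ = 3.55/1.18 = 3.01 ft/s. E₁ = y₁ + V₁²/2g = 1.55 ft; E₂ = y₂ + V₂²/2g = 1.32 ft. ΔE = E₁ − E₂ = 0.226 ft.
Q = q·b = 3.55 × 18.0 = 63.9 cfs. P = γ·Q·ΔE/550 = 62.4 × 63.9 × 0.226 / 550 = 1.64 hp.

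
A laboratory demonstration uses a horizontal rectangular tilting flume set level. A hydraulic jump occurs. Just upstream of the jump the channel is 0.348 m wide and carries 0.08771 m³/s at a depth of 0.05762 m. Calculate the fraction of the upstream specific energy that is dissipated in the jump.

q = Q/b = 0.08771/0.348 = 0.2520 m²/s; V₁ = q/y₁ = 4.374 m/s. Fr₁ = V₁/√(g·y₁) = 5.818.
By Bélanger, y₂/y₁ = ½[√(1 + 8Fr₁²) − 1] = ½[√271.80 − 1] = 7.743.
y₂ = 7.743 × 0.05762 = 0.4462 m.
E₁ = y₁ + V₁²/2g = 1.033 m. ΔE = (y₂ − y₁)³/(4y₁y₂) = 0.5704 m. ΔE/E₁ = 0.5704/1.033 = 0.552.

ΔE/E₁ = 0.552 (55.2%)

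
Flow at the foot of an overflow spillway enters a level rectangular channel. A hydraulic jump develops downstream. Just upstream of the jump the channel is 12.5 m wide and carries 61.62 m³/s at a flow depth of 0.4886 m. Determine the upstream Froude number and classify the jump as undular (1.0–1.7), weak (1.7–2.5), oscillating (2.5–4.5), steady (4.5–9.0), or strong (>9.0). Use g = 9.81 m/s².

Fr₁ = 4.608; steady jump

q = Q/b = 61.62/12.5 = 4.930 m²/s; V₁ = q/y₁ = 10.09 m/s. Fr₁ = V₁/√(g·y₁) = 4.608.
Fr₁ = 4.608 lies in the steady range.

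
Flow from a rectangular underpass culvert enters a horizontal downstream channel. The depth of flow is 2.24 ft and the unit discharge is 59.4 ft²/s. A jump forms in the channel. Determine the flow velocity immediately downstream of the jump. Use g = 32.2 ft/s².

V₂ = 6.72 ft/s

V₁ = q/y₁ = 59.4/2.24 = 26.5 ft/s. Fr₁ = V₁/√(g·y₁) = 26.5/√(32.2×2.24) = 3.12.
Conjugate-depth relation: y₂/y₁ = ½[√(1 + 8Fr₁²) − 1] = ½[√78.99 − 1] = 3.94.
y₂ = 3.94 × 2.24 = 8.83 ft.
V₂ = q/y₂ = 59.4/8.83 = 6.72 ft/s.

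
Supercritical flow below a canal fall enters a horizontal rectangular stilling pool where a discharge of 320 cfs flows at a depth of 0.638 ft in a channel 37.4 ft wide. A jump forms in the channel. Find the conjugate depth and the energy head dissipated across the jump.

y₂ = 2.37 ft; ΔE = 0.859 ft

q = Q/b = 320/37.4 = 8.56 ft²/s; V₁ = q/y₁ = 13.4 ft/s. Fr₁ = V₁/√(g·y₁) = 2.96.
By Bélanger, y₂/y₁ = ½[√(1 + 8Fr₁²) − 1] = ½[√71.04 − 1] = 3.71.
y₂ = 3.71 × 0.638 = 2.37 ft.
Head loss: ΔE = (y₂ − y₁)³/(4y₁y₂) = (2.37 − 0.638)³/(4×0.638×2.37) = 5.19/6.05 = 0.859 ft.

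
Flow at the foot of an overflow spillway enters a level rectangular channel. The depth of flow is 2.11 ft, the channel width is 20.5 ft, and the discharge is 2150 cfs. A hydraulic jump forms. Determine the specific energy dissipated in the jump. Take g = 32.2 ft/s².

ΔE = 22.9 ft

q = Q/b = 2150/20.5 = 105 ft²/s; V₁ = q/y₁ = 49.7 ft/s. Fr₁ = V₁/√(g·y₁) = 6.03.
From the momentum equation for a rectangular channel, y₂/y₁ = ½[√(1 + 8Fr₁²) − 1] = ½[√291.9 − 1] = 8.04.
y₂ = 8.04 × 2.11 = 17.0 ft.
V₂ = q/y₂ = 105/17.0 = 6.18 ft/s. E₁ = y₁ + V₁²/2g = 40.5 ft; E₂ = y₂ + V₂²/2g = 17.6 ft. ΔE = E₁ − E₂ = 22.9 ft.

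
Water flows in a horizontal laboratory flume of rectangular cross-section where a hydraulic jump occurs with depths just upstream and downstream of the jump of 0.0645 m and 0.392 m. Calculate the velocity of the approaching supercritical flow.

V₁ = 3.69 m/s

For a rectangular channel the momentum equation gives q² = ½·g·y₁·y₂·(y₁ + y₂) = ½×9.81×0.0645×0.392×0.457 = 0.0566.
q = √0.0566 = 0.238 m²/s.
V₁ = q/y₁ = 0.238/0.0645 = 3.69 m/s.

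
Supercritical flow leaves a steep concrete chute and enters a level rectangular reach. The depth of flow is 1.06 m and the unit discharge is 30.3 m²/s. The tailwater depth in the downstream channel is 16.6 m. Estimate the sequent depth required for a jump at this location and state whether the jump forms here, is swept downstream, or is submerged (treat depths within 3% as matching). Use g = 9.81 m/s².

V₁ = q/y₁ = 30.3/1.06 = 28.6 m/s. Fr₁ = V₁/√(g·y₁) = 28.6/√(9.81×1.06) = 8.86.
Sequent-depth ratio: y₂/y₁ = ½[√(1 + 8Fr₁²) − 1] = ½[√629.6 − 1] = 12.0.
y₂ = 12.0 × 1.06 = 12.8 m.
Tailwater y_tw = 16.6 m: y_tw > y₂, so the jump is submerged.

y₂ = 12.8 m; the jump is submerged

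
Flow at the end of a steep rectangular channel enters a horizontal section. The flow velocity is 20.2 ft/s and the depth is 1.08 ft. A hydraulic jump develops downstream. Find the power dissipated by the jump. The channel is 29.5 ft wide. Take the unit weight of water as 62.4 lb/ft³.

P = 173 hp

Fr₁ = V₁/√(g·y₁) = 20.2/√(32.2×1.08) = 3.43.
By Bélanger, y₂/y₁ = ½[√(1 + 8Fr₁²) − 1] = ½[√94.87 − 1] = 4.37.
y₂ = 4.37 × 1.08 = 4.72 ft.
Head loss: ΔE = (y₂ − y₁)³/(4y₁y₂) = (4.72 − 1.08)³/(4×1.08×4.72) = 48.2/20.4 = 2.36 ft.
q = V₁·y₁ = 20.2 × 1.08 = 21.8 ft²/s. Q = q·b = 21.8 × 29.5 = 644 cfs. P = γ·Q·ΔE/550 = 62.4 × 644 × 2.36 / 550 = 173 hp.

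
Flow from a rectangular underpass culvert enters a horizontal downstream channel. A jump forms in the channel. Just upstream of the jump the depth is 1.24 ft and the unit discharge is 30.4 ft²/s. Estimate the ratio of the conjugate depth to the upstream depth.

y₂/y₁ = 5.01

V₁ = q/y₁ = 30.4/1.24 = 24.5 ft/s. Fr₁ = V₁/√(g·y₁) = 24.5/√(32.2×1.24) = 3.88.
Sequent-depth ratio: y₂/y₁ = ½[√(1 + 8Fr₁²) − 1] = ½[√121.4 − 1] = 5.01.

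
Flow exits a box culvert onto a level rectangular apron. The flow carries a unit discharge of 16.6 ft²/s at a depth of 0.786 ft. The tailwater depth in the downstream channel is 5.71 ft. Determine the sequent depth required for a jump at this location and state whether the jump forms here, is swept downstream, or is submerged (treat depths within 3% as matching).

y₂ = 4.29 ft; the jump is submerged

V₁ = q/y₁ = 16.6/0.786 = 21.1 ft/s. Fr₁ = V₁/√(g·y₁) = 21.1/√(32.2×0.786) = 4.20.
Bélanger equation: y₂/y₁ = ½[√(1 + 8Fr₁²) − 1] = ½[√142.0 − 1] = 5.46.
y₂ = 5.46 × 0.786 = 4.29 ft.
Tailwater y_tw = 5.71 ft: y_tw > y₂, so the jump is submerged.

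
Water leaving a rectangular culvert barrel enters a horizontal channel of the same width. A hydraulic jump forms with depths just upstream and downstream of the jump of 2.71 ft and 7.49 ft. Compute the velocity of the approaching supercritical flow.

V₁ = 21.3 ft/s

For a rectangular channel the momentum equation gives q² = ½·g·y₁·y₂·(y₁ + y₂) = ½×32.2×2.71×7.49×10.2 = 3333.
q = √3333 = 57.7 ft²/s.
V₁ = q/y₁ = 57.7/2.71 = 21.3 ft/s.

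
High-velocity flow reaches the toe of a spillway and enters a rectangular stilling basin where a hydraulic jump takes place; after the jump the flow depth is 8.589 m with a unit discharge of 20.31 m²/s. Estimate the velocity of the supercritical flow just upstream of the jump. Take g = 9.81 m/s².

V₁ = 19.93 m/s

V₂ = q/y₂ = 20.31/8.589 = 2.365 m/s; Fr₂ = V₂/√(g·y₂) = 0.2576.
Applying the sequent-depth relation in reverse, y₁/y₂ = ½[√(1 + 8Fr₂²) − 1] = ½[√1.5309 − 1] = 0.1186.
y₁ = 0.1186 × 8.589 = 1.019 m.
V₁ = q/y₁ = 20.31/1.019 = 19.93 m/s.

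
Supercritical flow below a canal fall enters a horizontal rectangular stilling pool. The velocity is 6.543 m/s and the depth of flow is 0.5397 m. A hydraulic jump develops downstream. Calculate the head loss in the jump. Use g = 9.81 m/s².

ΔE = 0.6316 m

Fr₁ = V₁/√(g·y₁) = 6.543/√(9.81×0.5397) = 2.844.
From the momentum equation for a rectangular channel, y₂/y₁ = ½[√(1 + 8Fr₁²) − 1] = ½[√65.688 − 1] = 3.552.
y₂ = 3.552 × 0.5397 = 1.917 m.
Head loss: ΔE = (y₂ − y₁)³/(4y₁y₂) = (1.917 − 0.5397)³/(4×0.5397×1.917) = 2.614/4.139 = 0.6316 m.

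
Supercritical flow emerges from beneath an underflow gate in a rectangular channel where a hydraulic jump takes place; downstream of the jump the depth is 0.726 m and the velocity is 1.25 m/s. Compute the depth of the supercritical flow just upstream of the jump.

Fr₂ = V₂/√(g·y₂) = 1.25/√(9.81×0.726) = 0.468.
The Bélanger relation is symmetric: y₁/y₂ = ½[√(1 + 8Fr₂²) − 1] = ½[√2.755 − 1] = 0.330.
y₁ = 0.330 × 0.726 = 0.240 m.

y₁ = 0.240 m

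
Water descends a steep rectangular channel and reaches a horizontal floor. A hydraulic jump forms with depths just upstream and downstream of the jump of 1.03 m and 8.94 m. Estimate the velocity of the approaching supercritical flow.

V₁ = 20.6 m/s

For a rectangular channel the momentum equation gives q² = ½·g·y₁·y₂·(y₁ + y₂) = ½×9.81×1.03×8.94×9.97 = 450.
q = √450 = 21.2 m²/s.
V₁ = q/y₁ = 21.2/1.03 = 20.6 m/s.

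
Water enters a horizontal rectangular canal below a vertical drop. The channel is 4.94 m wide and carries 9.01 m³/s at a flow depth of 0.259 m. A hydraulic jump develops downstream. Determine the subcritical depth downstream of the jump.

y₂ = 1.49 m

q = Q/b = 9.01/4.94 = 1.82 m²/s; V₁ = q/y₁ = 7.04 m/s. Fr₁ = V₁/√(g·y₁) = 4.42.
Conjugate-depth relation: y₂/y₁ = ½[√(1 + 8Fr₁²) − 1] = ½[√157.1 − 1] = 5.77.
y₂ = 5.77 × 0.259 = 1.49 m.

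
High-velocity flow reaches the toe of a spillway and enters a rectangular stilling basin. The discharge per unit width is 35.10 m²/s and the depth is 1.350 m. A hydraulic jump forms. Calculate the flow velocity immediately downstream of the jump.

V₁ = q/y₁ = 35.10/1.350 = 26.00 m/s. Fr₁ = V₁/√(g·y₁) = 26.00/√(9.81×1.350) = 7.145.
From the momentum equation for a rectangular channel, y₂/y₁ = ½[√(1 + 8Fr₁²) − 1] = ½[√409.35 − 1] = 9.616.
y₂ = 9.616 × 1.350 = 12.98 m.
V₂ = q/y₂ = 35.10/12.98 = 2.704 m/s.

V₂ = 2.704 m/s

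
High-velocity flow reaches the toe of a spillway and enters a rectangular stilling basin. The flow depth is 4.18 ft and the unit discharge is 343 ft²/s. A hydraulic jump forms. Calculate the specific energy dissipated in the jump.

ΔE = 67.8 ft

V₁ = q/y₁ = 343/4.18 = 82.1 ft/s. Fr₁ = V₁/√(g·y₁) = 82.1/√(32.2×4.18) = 7.07.
From the momentum equation for a rectangular channel, y₂/y₁ = ½[√(1 + 8Fr₁²) − 1] = ½[√401.2 − 1] = 9.52.
y₂ = 9.52 × 4.18 = 39.8 ft.
Head loss: ΔE = (y₂ − y₁)³/(4y₁y₂) = (39.8 − 4.18)³/(4×4.18×39.8) = 45093/665 = 67.8 ft.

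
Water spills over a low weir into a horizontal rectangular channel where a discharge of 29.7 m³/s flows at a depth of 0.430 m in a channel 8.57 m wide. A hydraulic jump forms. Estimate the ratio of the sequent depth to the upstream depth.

y₂/y₁ = 5.07

q = Q/b = 29.7/8.57 = 3.47 m²/s; V₁ = q/y₁ = 8.06 m/s. Fr₁ = V₁/√(g·y₁) = 3.92.
Conjugate-depth relation: y₂/y₁ = ½[√(1 + 8Fr₁²) − 1] = ½[√124.2 − 1] = 5.07.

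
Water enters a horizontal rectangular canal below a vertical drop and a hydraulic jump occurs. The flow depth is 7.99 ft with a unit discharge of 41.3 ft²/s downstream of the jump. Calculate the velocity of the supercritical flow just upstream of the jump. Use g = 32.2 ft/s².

V₁ = 29.3 ft/s

V₂ = q/y₂ = 41.3/7.99 = 5.17 ft/s; Fr₂ = V₂/√(g·y₂) = 0.322.
From the momentum equation (using Fr₂), y₁/y₂ = ½[√(1 + 8Fr₂²) − 1] = ½[√1.831 − 1] = 0.177.
y₁ = 0.177 × 7.99 = 1.41 ft.
V₁ = q/y₁ = 41.3/1.41 = 29.3 ft/s.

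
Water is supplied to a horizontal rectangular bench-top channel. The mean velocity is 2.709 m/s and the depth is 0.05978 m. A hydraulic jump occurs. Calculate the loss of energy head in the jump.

Fr₁ = V₁/√(g·y₁) = 2.709/√(9.81×0.05978) = 3.538.
From the momentum equation for a rectangular channel, y₂/y₁ = ½[√(1 + 8Fr₁²) − 1] = ½[√101.11 − 1] = 4.528.
y₂ = 4.528 × 0.05978 = 0.2707 m.
Head loss: ΔE = (y₂ − y₁)³/(4y₁y₂) = (0.2707 − 0.05978)³/(4×0.05978×0.2707) = 0.009379/0.06472 = 0.1449 m.

ΔE = 0.1449 m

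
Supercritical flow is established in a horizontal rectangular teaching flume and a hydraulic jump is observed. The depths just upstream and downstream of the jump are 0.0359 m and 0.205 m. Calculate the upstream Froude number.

For a rectangular channel the momentum equation gives q² = ½·g·y₁·y₂·(y₁ + y₂) = ½×9.81×0.0359×0.205×0.241 = 0.00870.
q = √0.00870 = 0.0933 m²/s.
V₁ = q/y₁ = 2.60 m/s; Fr₁ = V₁/√(g·y₁) = 4.38.

Fr₁ = 4.38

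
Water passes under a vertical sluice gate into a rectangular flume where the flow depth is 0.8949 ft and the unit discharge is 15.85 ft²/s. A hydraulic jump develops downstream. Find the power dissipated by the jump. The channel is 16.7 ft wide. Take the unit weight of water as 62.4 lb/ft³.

V₁ = q/y₁ = 15.85/0.8949 = 17.71 ft/s. Fr₁ = V₁/√(g·y₁) = 17.71/√(32.2×0.8949) = 3.299.
Conjugate-depth relation: y₂/y₁ = ½[√(1 + 8Fr₁²) − 1] = ½[√88.090 − 1] = 4.193.
y₂ = 4.193 × 0.8949 = 3.752 ft.
V₂ = q/y₂ = 15.85/3.752 = 4.224 ft/s. E₁ = y₁ + V₁²/2g = 5.766 ft; E₂ = y₂ + V₂²/2g = 4.029 ft. ΔE = E₁ − E₂ = 1.737 ft.
Q = q·b = 15.85 × 16.7 = 264.7 cfs. P = γ·Q·ΔE/550 = 62.4 × 264.7 × 1.737 / 550 = 52.16 hp.

P = 52.16 hp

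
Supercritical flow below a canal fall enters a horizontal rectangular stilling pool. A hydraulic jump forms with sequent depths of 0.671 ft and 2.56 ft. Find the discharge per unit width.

q = 9.45 ft²/s

For a rectangular channel the momentum equation gives q² = ½·g·y₁·y₂·(y₁ + y₂) = ½×32.2×0.671×2.56×3.23 = 89.4.
q = √89.4 = 9.45 ft²/s.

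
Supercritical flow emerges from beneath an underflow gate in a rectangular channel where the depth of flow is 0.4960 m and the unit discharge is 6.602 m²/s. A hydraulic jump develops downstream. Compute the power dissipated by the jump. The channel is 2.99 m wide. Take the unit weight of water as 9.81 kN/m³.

V₁ = q/y₁ = 6.602/0.4960 = 13.31 m/s. Fr₁ = V₁/√(g·y₁) = 13.31/√(9.81×0.4960) = 6.034.
Conjugate-depth relation: y₂/y₁ = ½[√(1 + 8Fr₁²) − 1] = ½[√292.29 − 1] = 8.048.
y₂ = 8.048 × 0.4960 = 3.992 m.
V₂ = q/y₂ = 6.602/3.992 = 1.654 m/s. E₁ = y₁ + V₁²/2g = 9.526 m; E₂ = y₂ + V₂²/2g = 4.131 m. ΔE = E₁ − E₂ = 5.395 m.
Q = q·b = 6.602 × 2.99 = 19.74 m³/s. P = γ·Q·ΔE = 9.81 × 19.74 × 5.395 = 1045 kW.

P = 1045 kW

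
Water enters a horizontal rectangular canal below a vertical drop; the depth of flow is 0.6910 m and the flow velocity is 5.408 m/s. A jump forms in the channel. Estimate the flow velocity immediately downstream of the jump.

Fr₁ = V₁/√(g·y₁) = 5.408/√(9.81×0.6910) = 2.077.
Bélanger equation: y₂/y₁ = ½[√(1 + 8Fr₁²) − 1] = ½[√35.516 − 1] = 2.480.
y₂ = 2.480 × 0.6910 = 1.714 m.
q = V₁·y₁ = 5.408 × 0.6910 = 3.737 m²/s.
V₂ = q/y₂ = 3.737/1.714 = 2.181 m/s.

V₂ = 2.181 m/s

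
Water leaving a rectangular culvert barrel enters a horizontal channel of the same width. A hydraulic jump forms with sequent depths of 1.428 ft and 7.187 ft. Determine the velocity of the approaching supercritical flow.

For a rectangular channel the momentum equation gives q² = ½·g·y₁·y₂·(y₁ + y₂) = ½×32.2×1.428×7.187×8.615 = 1423.
q = √1423 = 37.73 ft²/s.
V₁ = q/y₁ = 37.73/1.428 = 26.42 ft/s.

V₁ = 26.42 ft/s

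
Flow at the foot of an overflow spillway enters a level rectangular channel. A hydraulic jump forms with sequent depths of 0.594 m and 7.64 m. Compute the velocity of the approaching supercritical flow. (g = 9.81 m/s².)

For a rectangular channel the momentum equation gives q² = ½·g·y₁·y₂·(y₁ + y₂) = ½×9.81×0.594×7.64×8.23 = 183.
q = √183 = 13.5 m²/s.
V₁ = q/y₁ = 13.5/0.594 = 22.8 m/s.

V₁ = 22.8 m/s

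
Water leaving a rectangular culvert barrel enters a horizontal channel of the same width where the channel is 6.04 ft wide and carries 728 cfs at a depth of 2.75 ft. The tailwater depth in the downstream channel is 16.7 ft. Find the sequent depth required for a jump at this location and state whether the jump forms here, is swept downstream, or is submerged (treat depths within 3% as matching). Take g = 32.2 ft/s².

q = Q/b = 728/6.04 = 121 ft²/s; V₁ = q/y₁ = 43.8 ft/s. Fr₁ = V₁/√(g·y₁) = 4.66.
Conjugate-depth relation: y₂/y₁ = ½[√(1 + 8Fr₁²) − 1] = ½[√174.6 − 1] = 6.11.
y₂ = 6.11 × 2.75 = 16.8 ft.
Tailwater y_tw = 16.7 ft: y_tw ≈ y₂, so the jump forms here.

y₂ = 16.8 ft; the jump forms here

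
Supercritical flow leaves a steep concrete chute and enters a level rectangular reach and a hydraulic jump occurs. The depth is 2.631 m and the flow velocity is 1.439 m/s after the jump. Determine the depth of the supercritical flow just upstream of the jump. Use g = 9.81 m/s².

y₁ = 0.3701 m

Fr₂ = V₂/√(g·y₂) = 1.439/√(9.81×2.631) = 0.2832.
From the momentum equation (using Fr₂), y₁/y₂ = ½[√(1 + 8Fr₂²) − 1] = ½[√1.6418 − 1] = 0.1407.
y₁ = 0.1407 × 2.631 = 0.3701 m.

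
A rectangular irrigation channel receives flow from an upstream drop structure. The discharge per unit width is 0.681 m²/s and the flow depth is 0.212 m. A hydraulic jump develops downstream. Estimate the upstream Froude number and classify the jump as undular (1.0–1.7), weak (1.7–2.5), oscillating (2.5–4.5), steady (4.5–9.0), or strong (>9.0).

Fr₁ = 2.23; weak jump

V₁ = q/y₁ = 0.681/0.212 = 3.21 m/s. Fr₁ = V₁/√(g·y₁) = 3.21/√(9.81×0.212) = 2.23.
Fr₁ = 2.23 lies in the weak range.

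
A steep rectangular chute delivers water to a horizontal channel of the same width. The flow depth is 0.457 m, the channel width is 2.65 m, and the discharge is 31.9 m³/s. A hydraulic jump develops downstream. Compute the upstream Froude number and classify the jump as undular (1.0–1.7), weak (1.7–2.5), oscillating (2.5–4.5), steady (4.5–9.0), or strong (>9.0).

q = Q/b = 31.9/2.65 = 12.0 m²/s; V₁ = q/y₁ = 26.3 m/s. Fr₁ = V₁/√(g·y₁) = 12.4.
Fr₁ = 12.4 lies in the strong range.

Fr₁ = 12.4; strong jump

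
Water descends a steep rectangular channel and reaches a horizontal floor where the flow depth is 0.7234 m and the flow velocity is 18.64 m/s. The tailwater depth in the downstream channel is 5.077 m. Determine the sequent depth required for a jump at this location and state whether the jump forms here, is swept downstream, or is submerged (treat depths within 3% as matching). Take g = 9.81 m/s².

Fr₁ = V₁/√(g·y₁) = 18.64/√(9.81×0.7234) = 6.997.
From the momentum equation for a rectangular channel, y₂/y₁ = ½[√(1 + 8Fr₁²) − 1] = ½[√392.68 − 1] = 9.408.
y₂ = 9.408 × 0.7234 = 6.806 m.
Tailwater y_tw = 5.077 m: y_tw < y₂, so the jump is swept downstream.

y₂ = 6.806 m; the jump is swept downstream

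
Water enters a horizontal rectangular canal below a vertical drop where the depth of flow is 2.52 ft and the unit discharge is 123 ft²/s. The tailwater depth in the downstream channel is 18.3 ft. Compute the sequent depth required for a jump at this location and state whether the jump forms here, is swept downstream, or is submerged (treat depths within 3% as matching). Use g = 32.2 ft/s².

V₁ = q/y₁ = 123/2.52 = 48.8 ft/s. Fr₁ = V₁/√(g·y₁) = 48.8/√(32.2×2.52) = 5.42.
From the momentum equation for a rectangular channel, y₂/y₁ = ½[√(1 + 8Fr₁²) − 1] = ½[√235.9 − 1] = 7.18.
y₂ = 7.18 × 2.52 = 18.1 ft.
Tailwater y_tw = 18.3 ft: y_tw ≈ y₂, so the jump forms here.

y₂ = 18.1 ft; the jump forms here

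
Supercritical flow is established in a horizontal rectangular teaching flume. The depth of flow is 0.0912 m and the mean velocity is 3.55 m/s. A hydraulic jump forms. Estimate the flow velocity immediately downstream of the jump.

V₂ = 0.735 m/s

Fr₁ = V₁/√(g·y₁) = 3.55/√(9.81×0.0912) = 3.75.
Conjugate-depth relation: y₂/y₁ = ½[√(1 + 8Fr₁²) − 1] = ½[√113.7 − 1] = 4.83.
y₂ = 4.83 × 0.0912 = 0.441 m.
q = V₁·y₁ = 3.55 × 0.0912 = 0.324 m²/s.
V₂ = q/y₂ = 0.324/0.441 = 0.735 m/s.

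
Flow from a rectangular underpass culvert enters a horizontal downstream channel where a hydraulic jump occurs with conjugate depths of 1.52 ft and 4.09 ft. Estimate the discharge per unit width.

q = 23.7 ft²/s

For a rectangular channel the momentum equation gives q² = ½·g·y₁·y₂·(y₁ + y₂) = ½×32.2×1.52×4.09×5.61 = 562.
q = √562 = 23.7 ft²/s.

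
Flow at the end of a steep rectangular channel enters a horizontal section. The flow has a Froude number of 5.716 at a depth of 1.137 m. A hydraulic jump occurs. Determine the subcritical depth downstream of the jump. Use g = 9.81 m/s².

y₂ = 8.640 m

Fr₁ = 5.716 (given).
By Bélanger, y₂/y₁ = ½[√(1 + 8Fr₁²) − 1] = ½[√262.38 − 1] = 7.599.
y₂ = 7.599 × 1.137 = 8.640 m.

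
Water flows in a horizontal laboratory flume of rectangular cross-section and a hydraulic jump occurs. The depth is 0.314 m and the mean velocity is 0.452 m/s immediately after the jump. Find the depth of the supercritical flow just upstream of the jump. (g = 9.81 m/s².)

Fr₂ = V₂/√(g·y₂) = 0.452/√(9.81×0.314) = 0.258.
Applying the sequent-depth relation in reverse, y₁/y₂ = ½[√(1 + 8Fr₂²) − 1] = ½[√1.531 − 1] = 0.119.
y₁ = 0.119 × 0.314 = 0.0372 m.

y₁ = 0.0372 m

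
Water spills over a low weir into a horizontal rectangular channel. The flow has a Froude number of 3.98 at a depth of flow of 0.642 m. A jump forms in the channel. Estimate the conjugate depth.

Fr₁ = 3.98 (given).
Sequent-depth ratio: y₂/y₁ = ½[√(1 + 8Fr₁²) − 1] = ½[√127.7 − 1] = 5.15.
y₂ = 5.15 × 0.642 = 3.31 m.

y₂ = 3.31 m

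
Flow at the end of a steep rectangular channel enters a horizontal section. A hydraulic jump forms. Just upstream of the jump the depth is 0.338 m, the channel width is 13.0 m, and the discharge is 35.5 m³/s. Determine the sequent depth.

y₂ = 1.96 m

q = Q/b = 35.5/13.0 = 2.73 m²/s; V₁ = q/y₁ = 8.08 m/s. Fr₁ = V₁/√(g·y₁) = 4.44.
Sequent-depth ratio: y₂/y₁ = ½[√(1 + 8Fr₁²) − 1] = ½[√158.5 − 1] = 5.79.
y₂ = 5.79 × 0.338 = 1.96 m.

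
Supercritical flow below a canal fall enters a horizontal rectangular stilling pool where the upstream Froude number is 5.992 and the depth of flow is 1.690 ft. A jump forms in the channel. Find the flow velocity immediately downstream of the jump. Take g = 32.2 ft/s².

V₂ = 5.533 ft/s

Fr₁ = 5.992 (given).
Sequent-depth ratio: y₂/y₁ = ½[√(1 + 8Fr₁²) − 1] = ½[√288.23 − 1] = 7.989.
y₂ = 7.989 × 1.690 = 13.50 ft.
V₁ = Fr₁·√(g·y₁) = 5.992×√(32.2×1.690) = 44.20 ft/s; q = V₁·y₁ = 74.70 ft²/s.
V₂ = q/y₂ = 74.70/13.50 = 5.533 ft/s.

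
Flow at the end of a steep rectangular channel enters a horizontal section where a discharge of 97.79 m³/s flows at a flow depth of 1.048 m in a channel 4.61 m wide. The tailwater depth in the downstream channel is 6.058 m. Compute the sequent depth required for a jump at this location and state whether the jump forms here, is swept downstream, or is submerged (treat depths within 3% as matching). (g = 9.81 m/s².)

q = Q/b = 97.79/4.61 = 21.21 m²/s; V₁ = q/y₁ = 20.24 m/s. Fr₁ = V₁/√(g·y₁) = 6.313.
Bélanger equation: y₂/y₁ = ½[√(1 + 8Fr₁²) − 1] = ½[√319.80 − 1] = 8.442.
y₂ = 8.442 × 1.048 = 8.847 m.
Tailwater y_tw = 6.058 m: y_tw < y₂, so the jump is swept downstream.

y₂ = 8.847 m; the jump is swept downstream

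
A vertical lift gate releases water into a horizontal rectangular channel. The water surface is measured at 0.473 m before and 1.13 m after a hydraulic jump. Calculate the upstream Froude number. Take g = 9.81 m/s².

Fr₁ = 2.01

For a rectangular channel the momentum equation gives q² = ½·g·y₁·y₂·(y₁ + y₂) = ½×9.81×0.473×1.13×1.60 = 4.20.
q = √4.20 = 2.05 m²/s.
V₁ = q/y₁ = 4.33 m/s; Fr₁ = V₁/√(g·y₁) = 2.01.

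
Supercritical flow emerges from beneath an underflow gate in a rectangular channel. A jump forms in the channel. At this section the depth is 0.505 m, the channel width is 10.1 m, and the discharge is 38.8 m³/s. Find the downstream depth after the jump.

y₂ = 2.20 m

q = Q/b = 38.8/10.1 = 3.84 m²/s; V₁ = q/y₁ = 7.61 m/s. Fr₁ = V₁/√(g·y₁) = 3.42.
Conjugate-depth relation: y₂/y₁ = ½[√(1 + 8Fr₁²) − 1] = ½[√94.45 − 1] = 4.36.
y₂ = 4.36 × 0.505 = 2.20 m.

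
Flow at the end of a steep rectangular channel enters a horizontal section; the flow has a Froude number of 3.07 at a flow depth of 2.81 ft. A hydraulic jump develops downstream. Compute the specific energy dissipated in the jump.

ΔE = 4.29 ft

Fr₁ = 3.07 (given).
Conjugate-depth relation: y₂/y₁ = ½[√(1 + 8Fr₁²) − 1] = ½[√76.40 − 1] = 3.87.
y₂ = 3.87 × 2.81 = 10.9 ft.
Head loss: ΔE = (y₂ − y₁)³/(4y₁y₂) = (10.9 − 2.81)³/(4×2.81×10.9) = 525/122 = 4.29 ft.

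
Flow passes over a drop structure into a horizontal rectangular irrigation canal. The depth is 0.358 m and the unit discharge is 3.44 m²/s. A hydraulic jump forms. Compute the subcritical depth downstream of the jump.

y₂ = 2.42 m

V₁ = q/y₁ = 3.44/0.358 = 9.61 m/s. Fr₁ = V₁/√(g·y₁) = 9.61/√(9.81×0.358) = 5.13.
By Bélanger, y₂/y₁ = ½[√(1 + 8Fr₁²) − 1] = ½[√211.3 − 1] = 6.77.
y₂ = 6.77 × 0.358 = 2.42 m.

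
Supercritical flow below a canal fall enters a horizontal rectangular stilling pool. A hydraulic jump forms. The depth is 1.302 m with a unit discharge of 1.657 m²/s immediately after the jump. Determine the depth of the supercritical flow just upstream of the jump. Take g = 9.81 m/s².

V₂ = q/y₂ = 1.657/1.302 = 1.273 m/s; Fr₂ = V₂/√(g·y₂) = 0.3561.
Since the conjugate-depth ratio holds either way, y₁/y₂ = ½[√(1 + 8Fr₂²) − 1] = ½[√2.0145 − 1] = 0.2097.
y₁ = 0.2097 × 1.302 = 0.2730 m.

y₁ = 0.2730 m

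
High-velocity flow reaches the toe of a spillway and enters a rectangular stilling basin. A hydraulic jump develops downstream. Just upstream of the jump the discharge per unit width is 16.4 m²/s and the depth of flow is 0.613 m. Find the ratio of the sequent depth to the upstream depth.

V₁ = q/y₁ = 16.4/0.613 = 26.8 m/s. Fr₁ = V₁/√(g·y₁) = 26.8/√(9.81×0.613) = 10.9.
Conjugate-depth relation: y₂/y₁ = ½[√(1 + 8Fr₁²) − 1] = ½[√953.2 − 1] = 14.9.

y₂/y₁ = 14.9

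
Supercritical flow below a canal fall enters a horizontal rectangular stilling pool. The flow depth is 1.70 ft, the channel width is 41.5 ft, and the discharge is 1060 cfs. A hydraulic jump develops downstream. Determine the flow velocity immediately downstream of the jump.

q = Q/b = 1060/41.5 = 25.5 ft²/s; V₁ = q/y₁ = 15.0 ft/s. Fr₁ = V₁/√(g·y₁) = 2.03.
Sequent-depth ratio: y₂/y₁ = ½[√(1 + 8Fr₁²) − 1] = ½[√33.99 − 1] = 2.42.
y₂ = 2.42 × 1.70 = 4.11 ft.
V₂ = q/y₂ = 25.5/4.11 = 6.22 ft/s.

V₂ = 6.22 ft/s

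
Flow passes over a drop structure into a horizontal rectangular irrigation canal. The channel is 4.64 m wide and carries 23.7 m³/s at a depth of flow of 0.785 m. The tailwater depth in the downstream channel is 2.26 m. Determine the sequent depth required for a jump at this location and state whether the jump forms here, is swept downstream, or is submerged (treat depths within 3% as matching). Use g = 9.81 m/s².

y₂ = 2.24 m; the jump forms here

q = Q/b = 23.7/4.64 = 5.11 m²/s; V₁ = q/y₁ = 6.51 m/s. Fr₁ = V₁/√(g·y₁) = 2.34.
From the momentum equation for a rectangular channel, y₂/y₁ = ½[√(1 + 8Fr₁²) − 1] = ½[√44.98 − 1] = 2.85.
y₂ = 2.85 × 0.785 = 2.24 m.
Tailwater y_tw = 2.26 m: y_tw ≈ y₂, so the jump forms here.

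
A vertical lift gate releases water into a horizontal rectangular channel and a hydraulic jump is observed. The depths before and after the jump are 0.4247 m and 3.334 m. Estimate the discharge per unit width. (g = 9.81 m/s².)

For a rectangular channel the momentum equation gives q² = ½·g·y₁·y₂·(y₁ + y₂) = ½×9.81×0.4247×3.334×3.759 = 26.11.
q = √26.11 = 5.109 m²/s.

q = 5.109 m²/s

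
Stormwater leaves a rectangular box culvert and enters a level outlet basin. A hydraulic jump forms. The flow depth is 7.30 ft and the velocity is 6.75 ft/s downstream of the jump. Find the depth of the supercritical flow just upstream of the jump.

Fr₂ = V₂/√(g·y₂) = 6.75/√(32.2×7.30) = 0.440.
Applying the sequent-depth relation in reverse, y₁/y₂ = ½[√(1 + 8Fr₂²) − 1] = ½[√2.551 − 1] = 0.299.
y₁ = 0.299 × 7.30 = 2.18 ft.

y₁ = 2.18 ft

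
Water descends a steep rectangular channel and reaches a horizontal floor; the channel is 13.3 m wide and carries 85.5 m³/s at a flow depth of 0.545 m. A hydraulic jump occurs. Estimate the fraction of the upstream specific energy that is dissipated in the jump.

ΔE/E₁ = 0.499 (49.9%)

q = Q/b = 85.5/13.3 = 6.43 m²/s; V₁ = q/y₁ = 11.8 m/s. Fr₁ = V₁/√(g·y₁) = 5.10.
Sequent-depth ratio: y₂/y₁ = ½[√(1 + 8Fr₁²) − 1] = ½[√209.2 − 1] = 6.73.
y₂ = 6.73 × 0.545 = 3.67 m.
E₁ = y₁ + V₁²/2g = 7.64 m. ΔE = (y₂ − y₁)³/(4y₁y₂) = 3.81 m. ΔE/E₁ = 3.81/7.64 = 0.499.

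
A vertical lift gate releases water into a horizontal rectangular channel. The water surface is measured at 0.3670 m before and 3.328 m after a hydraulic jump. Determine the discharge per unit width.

For a rectangular channel the momentum equation gives q² = ½·g·y₁·y₂·(y₁ + y₂) = ½×9.81×0.3670×3.328×3.695 = 22.14.
q = √22.14 = 4.705 m²/s.

q = 4.705 m²/s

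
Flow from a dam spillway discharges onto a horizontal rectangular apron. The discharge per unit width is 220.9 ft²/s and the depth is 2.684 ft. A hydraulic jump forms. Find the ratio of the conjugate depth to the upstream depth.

V₁ = q/y₁ = 220.9/2.684 = 82.30 ft/s. Fr₁ = V₁/√(g·y₁) = 82.30/√(32.2×2.684) = 8.853.
Sequent-depth ratio: y₂/y₁ = ½[√(1 + 8Fr₁²) − 1] = ½[√628.02 − 1] = 12.03.

y₂/y₁ = 12.03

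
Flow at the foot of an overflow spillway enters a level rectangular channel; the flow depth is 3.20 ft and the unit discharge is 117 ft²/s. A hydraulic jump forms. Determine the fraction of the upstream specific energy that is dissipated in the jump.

ΔE/E₁ = 0.343 (34.3%)

V₁ = q/y₁ = 117/3.20 = 36.6 ft/s. Fr₁ = V₁/√(g·y₁) = 36.6/√(32.2×3.20) = 3.60.
Sequent-depth ratio: y₂/y₁ = ½[√(1 + 8Fr₁²) − 1] = ½[√104.8 − 1] = 4.62.
y₂ = 4.62 × 3.20 = 14.8 ft.
E₁ = y₁ + V₁²/2g = 24.0 ft. ΔE = (y₂ − y₁)³/(4y₁y₂) = 8.21 ft. ΔE/E₁ = 8.21/24.0 = 0.343.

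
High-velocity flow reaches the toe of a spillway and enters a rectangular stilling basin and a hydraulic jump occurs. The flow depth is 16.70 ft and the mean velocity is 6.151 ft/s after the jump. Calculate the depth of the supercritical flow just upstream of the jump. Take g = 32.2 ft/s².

y₁ = 2.089 ft

Fr₂ = V₂/√(g·y₂) = 6.151/√(32.2×16.70) = 0.2653.
The Bélanger relation is symmetric: y₁/y₂ = ½[√(1 + 8Fr₂²) − 1] = ½[√1.5629 − 1] = 0.1251.
y₁ = 0.1251 × 16.70 = 2.089 ft.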